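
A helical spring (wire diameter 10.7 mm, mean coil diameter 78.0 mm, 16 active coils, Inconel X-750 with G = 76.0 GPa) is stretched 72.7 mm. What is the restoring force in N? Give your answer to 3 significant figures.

1190 N

k = Gd⁴/(8D³N_a) = (76.0×10³)(10.7⁴)/(8·78.0³·16) = 16.4 N/mm
F = k·δ = 16.4 × 72.7 = 1192.3 N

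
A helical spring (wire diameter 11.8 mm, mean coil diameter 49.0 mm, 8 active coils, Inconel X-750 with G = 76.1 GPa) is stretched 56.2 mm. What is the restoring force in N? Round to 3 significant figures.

k = Gd⁴/(8D³N_a) = (76.1×10³)(11.8⁴)/(8·49.0³·8) = 195.95 N/mm
F = k·δ = 195.95 × 56.2 = 11012 N

11000 N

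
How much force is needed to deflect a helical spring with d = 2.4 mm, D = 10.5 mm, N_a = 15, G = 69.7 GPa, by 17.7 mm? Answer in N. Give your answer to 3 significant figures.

k = Gd⁴/(8D³N_a) = (69.7×10³)(2.4⁴)/(8·10.5³·15) = 16.647 N/mm
F = k·δ = 16.647 × 17.7 = 294.65 N

295 N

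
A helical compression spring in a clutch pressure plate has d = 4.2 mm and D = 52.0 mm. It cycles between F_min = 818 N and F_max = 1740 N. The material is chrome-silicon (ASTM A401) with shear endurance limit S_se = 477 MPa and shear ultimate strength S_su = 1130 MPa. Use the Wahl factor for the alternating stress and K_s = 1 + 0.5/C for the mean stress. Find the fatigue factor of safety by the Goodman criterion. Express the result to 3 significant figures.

0.248

C = D/d = 52.0/4.2 = 12.3810; K_W = (4C−1)/(4C−4)+0.615/C = 1.1156; K_s = 1+0.5/C = 1.0404
F_a = (F_max−F_min)/2 = 461 N; F_m = (F_max+F_min)/2 = 1279 N
τ_a = K_W·8F_aD/(πd³) = 1.1156 × 823.94 = 919.17 MPa
τ_m = K_s·8F_mD/(πd³) = 1.0404 × 2285.9 = 2378.3 MPa
Goodman: 1/n_f = τ_a/S_se + τ_m/S_su = 919.17/477 + 2378.3/1130 = 1.92697 + 2.10466 = 4.0316
n_f = 1/4.0316 = 0.248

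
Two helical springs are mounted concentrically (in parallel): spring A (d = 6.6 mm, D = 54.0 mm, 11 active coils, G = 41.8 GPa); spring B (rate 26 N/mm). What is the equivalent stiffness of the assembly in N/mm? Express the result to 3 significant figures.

k_A = Gd⁴/(8D³N_a) = (41.8×10³)(6.6⁴)/(8·54.0³·11) = 5.7238 N/mm
Parallel: k_eq = 5.7238 + 26 = 31.724 N/mm

31.7 N/mm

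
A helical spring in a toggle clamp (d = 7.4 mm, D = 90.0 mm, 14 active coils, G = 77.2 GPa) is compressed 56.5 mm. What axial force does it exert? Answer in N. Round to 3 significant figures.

160 N

k = Gd⁴/(8D³N_a) = (77.2×10³)(7.4⁴)/(8·90.0³·14) = 2.8353 N/mm
F = k·δ = 2.8353 × 56.5 = 160.19 N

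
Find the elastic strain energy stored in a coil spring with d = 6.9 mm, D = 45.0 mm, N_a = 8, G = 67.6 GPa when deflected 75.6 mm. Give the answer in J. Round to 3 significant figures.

75.1 J

k = Gd⁴/(8D³N_a) = (67.6×10³)(6.9⁴)/(8·45.0³·8) = 26.274 N/mm
U = ½kδ² = 0.5 × 26.274 × 75.6² = 75083 N·mm = 75.083 J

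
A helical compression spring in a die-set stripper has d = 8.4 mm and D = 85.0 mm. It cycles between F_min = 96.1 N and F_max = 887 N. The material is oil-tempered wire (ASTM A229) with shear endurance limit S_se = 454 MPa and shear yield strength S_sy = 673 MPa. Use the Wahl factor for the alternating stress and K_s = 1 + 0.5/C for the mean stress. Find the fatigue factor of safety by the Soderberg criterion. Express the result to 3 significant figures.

C = D/d = 85.0/8.4 = 10.1190; K_W = (4C−1)/(4C−4)+0.615/C = 1.1430; K_s = 1+0.5/C = 1.0494
F_a = (F_max−F_min)/2 = 395.45 N; F_m = (F_max+F_min)/2 = 491.55 N
τ_a = K_W·8F_aD/(πd³) = 1.1430 × 144.42 = 165.07 MPa
τ_m = K_s·8F_mD/(πd³) = 1.0494 × 179.51 = 188.38 MPa
Soderberg: 1/n_f = τ_a/S_se + τ_m/S_sy = 165.07/454 + 188.38/673 = 0.36359 + 0.27991 = 0.6435
n_f = 1/0.6435 = 1.554

1.55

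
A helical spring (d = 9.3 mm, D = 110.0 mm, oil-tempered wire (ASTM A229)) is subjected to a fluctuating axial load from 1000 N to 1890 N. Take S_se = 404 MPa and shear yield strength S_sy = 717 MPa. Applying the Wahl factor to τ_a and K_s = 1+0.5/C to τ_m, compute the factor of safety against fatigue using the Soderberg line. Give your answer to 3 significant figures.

0.861

C = D/d = 110.0/9.3 = 11.8280; K_W = (4C−1)/(4C−4)+0.615/C = 1.1213; K_s = 1+0.5/C = 1.0423
F_a = (F_max−F_min)/2 = 445 N; F_m = (F_max+F_min)/2 = 1445 N
τ_a = K_W·8F_aD/(πd³) = 1.1213 × 154.97 = 173.76 MPa
τ_m = K_s·8F_mD/(πd³) = 1.0423 × 503.21 = 524.49 MPa
Soderberg: 1/n_f = τ_a/S_se + τ_m/S_sy = 173.76/404 + 524.49/717 = 0.43010 + 0.73150 = 1.1616
n_f = 1/1.1616 = 0.8609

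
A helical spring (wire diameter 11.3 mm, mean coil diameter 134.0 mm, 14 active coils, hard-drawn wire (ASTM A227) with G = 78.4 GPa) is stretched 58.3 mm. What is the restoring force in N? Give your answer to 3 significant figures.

277 N

k = Gd⁴/(8D³N_a) = (78.4×10³)(11.3⁴)/(8·134.0³·14) = 4.7435 N/mm
F = k·δ = 4.7435 × 58.3 = 276.55 N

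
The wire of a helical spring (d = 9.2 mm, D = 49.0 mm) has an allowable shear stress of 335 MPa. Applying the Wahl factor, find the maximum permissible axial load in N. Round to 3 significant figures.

C = D/d = 49.0/9.2 = 5.3261
K_W = (4C−1)/(4C−4) + 0.615/C = 20.304/17.304 + 0.1155 = 1.2888
τ_max = K·8FD/(πd³) → F_max = τ_allow·πd³/(8DK)
F_max = 335·π·9.2³/(8·49.0·1.2888) = 8.1952e+05/505.22 = 1622.1 N

1620 N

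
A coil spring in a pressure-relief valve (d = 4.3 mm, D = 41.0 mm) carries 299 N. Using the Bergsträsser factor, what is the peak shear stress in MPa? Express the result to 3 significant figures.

449 MPa

Spring index C = D/d = 41.0/4.3 = 9.5349
K_B = (4C+2)/(4C−3) = 40.140/35.140 = 1.1423
τ₀ = 8FD/(πd³) = 8·299·41.0/(π·4.3³) = 98072/249.78 = 392.64 MPa
τ_max = K·τ₀ = 1.1423 × 392.64 = 448.5 MPa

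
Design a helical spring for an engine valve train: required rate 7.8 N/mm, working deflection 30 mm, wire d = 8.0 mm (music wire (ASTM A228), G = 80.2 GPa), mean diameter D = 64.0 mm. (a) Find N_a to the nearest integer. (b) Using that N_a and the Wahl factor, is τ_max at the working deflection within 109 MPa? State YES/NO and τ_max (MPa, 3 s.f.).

N_a = Gd⁴/(8D³k) = (80.2×10³)(8.0⁴)/(8·64.0³·7.8) = 20.08 → N_a = 20
Actual rate k = Gd⁴/(8D³·20) = 7.832 N/mm
Working load F = kδ = 7.832·30 = 234.96 N
C = 64.0/8.0 = 8.0000; K_W = (4C−1)/(4C−4)+0.615/C = 1.1840
τ_max = K_W·8FD/(πd³) = 1.1840·74.79 = 88.553 MPa
τ_max ≤ 109 MPa → acceptable

(a) 20 coils; (b) YES, τ_max = 88.6 MPa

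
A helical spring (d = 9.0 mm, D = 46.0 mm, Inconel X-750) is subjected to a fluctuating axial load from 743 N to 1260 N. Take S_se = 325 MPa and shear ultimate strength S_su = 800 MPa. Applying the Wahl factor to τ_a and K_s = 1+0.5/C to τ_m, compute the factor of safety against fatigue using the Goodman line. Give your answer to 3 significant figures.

2.58

C = D/d = 46.0/9.0 = 5.1111; K_W = (4C−1)/(4C−4)+0.615/C = 1.3028; K_s = 1+0.5/C = 1.0978
F_a = (F_max−F_min)/2 = 258.5 N; F_m = (F_max+F_min)/2 = 1001.5 N
τ_a = K_W·8F_aD/(πd³) = 1.3028 × 41.537 = 54.112 MPa
τ_m = K_s·8F_mD/(πd³) = 1.0978 × 160.92 = 176.67 MPa
Goodman: 1/n_f = τ_a/S_se + τ_m/S_su = 54.112/325 + 176.67/800 = 0.16650 + 0.22083 = 0.38733
n_f = 1/0.38733 = 2.582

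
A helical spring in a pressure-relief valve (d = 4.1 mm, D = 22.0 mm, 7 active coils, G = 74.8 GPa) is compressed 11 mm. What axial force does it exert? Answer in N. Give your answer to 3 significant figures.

390 N

k = Gd⁴/(8D³N_a) = (74.8×10³)(4.1⁴)/(8·22.0³·7) = 35.447 N/mm
F = k·δ = 35.447 × 11 = 389.92 N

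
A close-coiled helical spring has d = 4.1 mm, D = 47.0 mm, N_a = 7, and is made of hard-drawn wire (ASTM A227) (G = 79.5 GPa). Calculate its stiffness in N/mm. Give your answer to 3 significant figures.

k = Gd⁴/(8D³N_a) = (79.5×10³ × 4.1⁴) / (8 × 47.0³ × 7)
  = 2.24648e+07 / 5.81409e+06 = 3.8639 N/mm

3.86 N/mm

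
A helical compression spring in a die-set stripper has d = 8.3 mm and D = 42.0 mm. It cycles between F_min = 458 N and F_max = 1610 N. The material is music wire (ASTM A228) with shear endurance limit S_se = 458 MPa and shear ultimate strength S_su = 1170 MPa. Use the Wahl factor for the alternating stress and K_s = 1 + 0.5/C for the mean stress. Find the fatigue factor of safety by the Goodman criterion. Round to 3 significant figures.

2.05

C = D/d = 42.0/8.3 = 5.0602; K_W = (4C−1)/(4C−4)+0.615/C = 1.3063; K_s = 1+0.5/C = 1.0988
F_a = (F_max−F_min)/2 = 576 N; F_m = (F_max+F_min)/2 = 1034 N
τ_a = K_W·8F_aD/(πd³) = 1.3063 × 107.74 = 140.74 MPa
τ_m = K_s·8F_mD/(πd³) = 1.0988 × 193.41 = 212.52 MPa
Goodman: 1/n_f = τ_a/S_se + τ_m/S_su = 140.74/458 + 212.52/1170 = 0.30728 + 0.18164 = 0.48892
n_f = 1/0.48892 = 2.045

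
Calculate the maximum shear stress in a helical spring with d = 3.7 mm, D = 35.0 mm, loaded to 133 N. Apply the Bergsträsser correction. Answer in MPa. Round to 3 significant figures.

Spring index C = D/d = 35.0/3.7 = 9.4595
K_B = (4C+2)/(4C−3) = 39.838/34.838 = 1.1435
τ₀ = 8FD/(πd³) = 8·133·35.0/(π·3.7³) = 37240/159.13 = 234.02 MPa
τ_max = K·τ₀ = 1.1435 × 234.02 = 267.61 MPa

268 MPa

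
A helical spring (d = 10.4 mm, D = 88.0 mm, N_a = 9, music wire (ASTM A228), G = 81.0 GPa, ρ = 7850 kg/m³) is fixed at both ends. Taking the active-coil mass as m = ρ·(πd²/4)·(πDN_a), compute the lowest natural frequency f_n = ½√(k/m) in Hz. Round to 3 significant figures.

k = Gd⁴/(8D³N_a) = (81.0×10³)(10.4⁴)/(8·88.0³·9) = 19.312 N/mm = 19312 N/m
Wire length L = πDN_a = π·88.0·9 = 2488.1 mm
m = ρ·(πd²/4)·L = 7850 × 84.949×10⁻⁶ m² × 2.4881 m = 1.6592 kg
f_n = ½√(k/m) = 0.5·√(19312/1.6592) = 0.5·√(11640) = 53.943 Hz

53.9 Hz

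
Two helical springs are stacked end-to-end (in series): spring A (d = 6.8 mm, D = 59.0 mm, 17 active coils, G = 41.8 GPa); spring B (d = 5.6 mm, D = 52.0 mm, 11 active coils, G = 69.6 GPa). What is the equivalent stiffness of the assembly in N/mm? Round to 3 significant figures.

2.03 N/mm

k_A = Gd⁴/(8D³N_a) = (41.8×10³)(6.8⁴)/(8·59.0³·17) = 3.1998 N/mm
k_B = Gd⁴/(8D³N_a) = (69.6×10³)(5.6⁴)/(8·52.0³·11) = 5.5318 N/mm
Series: 1/k_eq = 1/3.1998 + 1/5.5318 = 0.4933; k_eq = 2.0272 N/mm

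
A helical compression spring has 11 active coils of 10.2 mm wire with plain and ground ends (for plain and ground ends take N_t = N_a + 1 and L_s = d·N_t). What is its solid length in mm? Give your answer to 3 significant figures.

plain and ground ends: N_t = N_a + 1 = 11 + 1 = 12
L_s = d·N_t = 10.2 × 12 = 122.4 mm

122 mm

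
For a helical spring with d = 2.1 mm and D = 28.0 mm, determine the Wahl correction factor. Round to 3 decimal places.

1.107

C = D/d = 28.0/2.1 = 13.3333
K_W = (4C−1)/(4C−4) + 0.615/C = 52.333/49.333 + 0.0461 = 1.1069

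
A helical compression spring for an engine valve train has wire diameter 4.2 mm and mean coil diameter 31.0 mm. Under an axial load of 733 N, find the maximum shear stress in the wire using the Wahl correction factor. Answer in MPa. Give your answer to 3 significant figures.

938 MPa

Spring index C = D/d = 31.0/4.2 = 7.3810
K_W = (4C−1)/(4C−4) + 0.615/C = 28.524/25.524 + 0.0833 = 1.2009
τ₀ = 8FD/(πd³) = 8·733·31.0/(π·4.2³) = 181784/232.75 = 781.01 MPa
τ_max = K·τ₀ = 1.2009 × 781.01 = 937.89 MPa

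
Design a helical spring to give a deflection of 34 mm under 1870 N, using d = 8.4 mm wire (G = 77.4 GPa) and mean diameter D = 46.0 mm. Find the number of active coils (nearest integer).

Required rate k = F/δ = 1870/34 = 55 N/mm
N_a = Gd⁴/(8D³k) = (77.4×10³ × 8.4⁴)/(8 × 46.0³ × 55)
    = 3.85352e+08 / 4.28278e+07 = 8.998 → 9 coils

9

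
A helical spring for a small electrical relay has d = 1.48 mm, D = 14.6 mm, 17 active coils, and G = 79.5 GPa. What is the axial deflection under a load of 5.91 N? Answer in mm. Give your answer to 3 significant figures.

6.56 mm

k = Gd⁴/(8D³N_a) = (79.5×10³)(1.48⁴)/(8·14.6³·17) = 0.90119 N/mm
δ = F/k = 5.91 / 0.90119 = 6.558 mm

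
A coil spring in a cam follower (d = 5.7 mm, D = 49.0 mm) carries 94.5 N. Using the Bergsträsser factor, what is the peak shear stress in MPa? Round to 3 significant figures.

Spring index C = D/d = 49.0/5.7 = 8.5965
K_B = (4C+2)/(4C−3) = 36.386/31.386 = 1.1593
τ₀ = 8FD/(πd³) = 8·94.5·49.0/(π·5.7³) = 37044/581.8 = 63.671 MPa
τ_max = K·τ₀ = 1.1593 × 63.671 = 73.815 MPa

73.8 MPa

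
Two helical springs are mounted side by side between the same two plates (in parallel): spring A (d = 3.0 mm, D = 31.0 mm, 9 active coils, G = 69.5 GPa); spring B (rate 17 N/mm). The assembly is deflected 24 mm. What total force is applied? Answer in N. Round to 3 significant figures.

471 N

k_A = Gd⁴/(8D³N_a) = (69.5×10³)(3.0⁴)/(8·31.0³·9) = 2.6245 N/mm
Parallel: k_eq = 2.6245 + 17 = 19.625 N/mm
F = k_eq·δ = 19.625·24 = 470.99 N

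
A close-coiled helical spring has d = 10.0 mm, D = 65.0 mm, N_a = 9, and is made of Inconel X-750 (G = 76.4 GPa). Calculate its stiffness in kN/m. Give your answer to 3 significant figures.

38.6 kN/m

k = Gd⁴/(8D³N_a) = (76.4×10³ × 10.0⁴) / (8 × 65.0³ × 9)
  = 7.64e+08 / 1.9773e+07 = 38.639 N/mm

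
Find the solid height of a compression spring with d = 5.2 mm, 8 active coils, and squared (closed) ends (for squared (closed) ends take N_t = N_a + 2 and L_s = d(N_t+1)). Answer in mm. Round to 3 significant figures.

57.2 mm

squared (closed) ends: N_t = N_a + 2 = 8 + 2 = 10
L_s = d·(N_t+1) = 5.2 × 11 = 57.2 mm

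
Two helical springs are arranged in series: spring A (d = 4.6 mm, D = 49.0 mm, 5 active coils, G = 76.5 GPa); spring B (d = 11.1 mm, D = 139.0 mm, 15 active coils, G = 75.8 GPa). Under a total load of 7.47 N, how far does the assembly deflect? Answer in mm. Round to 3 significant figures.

k_A = Gd⁴/(8D³N_a) = (76.5×10³)(4.6⁴)/(8·49.0³·5) = 7.2785 N/mm
k_B = Gd⁴/(8D³N_a) = (75.8×10³)(11.1⁴)/(8·139.0³·15) = 3.5706 N/mm
Series: 1/k_eq = 1/7.2785 + 1/3.5706 = 0.41746; k_eq = 2.3954 N/mm
δ = F/k_eq = 7.47/2.3954 = 3.1184 mm

3.12 mm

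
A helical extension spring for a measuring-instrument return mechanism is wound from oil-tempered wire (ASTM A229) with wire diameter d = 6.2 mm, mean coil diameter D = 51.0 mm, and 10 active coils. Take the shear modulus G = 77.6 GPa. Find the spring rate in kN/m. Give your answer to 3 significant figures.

k = Gd⁴/(8D³N_a) = (77.6×10³ × 6.2⁴) / (8 × 51.0³ × 10)
  = 1.14664e+08 / 1.06121e+07 = 10.805 N/mm

10.8 kN/m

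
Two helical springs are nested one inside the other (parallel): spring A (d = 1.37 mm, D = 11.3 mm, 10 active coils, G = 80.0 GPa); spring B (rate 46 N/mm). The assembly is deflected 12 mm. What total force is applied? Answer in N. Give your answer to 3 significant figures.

581 N

k_A = Gd⁴/(8D³N_a) = (80.0×10³)(1.37⁴)/(8·11.3³·10) = 2.4414 N/mm
Parallel: k_eq = 2.4414 + 46 = 48.441 N/mm
F = k_eq·δ = 48.441·12 = 581.3 N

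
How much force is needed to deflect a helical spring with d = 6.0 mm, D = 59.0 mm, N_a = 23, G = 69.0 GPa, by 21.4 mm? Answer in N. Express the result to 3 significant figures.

k = Gd⁴/(8D³N_a) = (69.0×10³)(6.0⁴)/(8·59.0³·23) = 2.3664 N/mm
F = k·δ = 2.3664 × 21.4 = 50.64 N

50.6 N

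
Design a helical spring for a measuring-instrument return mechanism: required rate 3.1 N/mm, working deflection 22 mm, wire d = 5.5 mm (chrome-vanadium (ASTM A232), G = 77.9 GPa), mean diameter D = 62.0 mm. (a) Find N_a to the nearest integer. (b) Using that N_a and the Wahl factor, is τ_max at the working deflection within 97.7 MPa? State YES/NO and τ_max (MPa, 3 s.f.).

N_a = Gd⁴/(8D³k) = (77.9×10³)(5.5⁴)/(8·62.0³·3.1) = 12.06 → N_a = 12
Actual rate k = Gd⁴/(8D³·12) = 3.1156 N/mm
Working load F = kδ = 3.1156·22 = 68.543 N
C = 62.0/5.5 = 11.2727; K_W = (4C−1)/(4C−4)+0.615/C = 1.1276
τ_max = K_W·8FD/(πd³) = 1.1276·65.044 = 73.342 MPa
τ_max ≤ 97.7 MPa → acceptable

(a) 12 coils; (b) YES, τ_max = 73.3 MPa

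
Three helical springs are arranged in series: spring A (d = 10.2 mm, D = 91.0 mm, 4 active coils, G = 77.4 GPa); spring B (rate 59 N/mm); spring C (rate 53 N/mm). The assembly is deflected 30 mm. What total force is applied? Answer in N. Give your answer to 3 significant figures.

464 N

k_A = Gd⁴/(8D³N_a) = (77.4×10³)(10.2⁴)/(8·91.0³·4) = 34.743 N/mm
Series: 1/k_eq = 1/34.743 + 1/59 + 1/53 = 0.0646; k_eq = 15.48 N/mm
F = k_eq·δ = 15.48·30 = 464.4 N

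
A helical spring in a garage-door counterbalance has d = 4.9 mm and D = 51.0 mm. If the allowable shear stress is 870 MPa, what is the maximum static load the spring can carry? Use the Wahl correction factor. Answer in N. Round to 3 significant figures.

C = D/d = 51.0/4.9 = 10.4082
K_W = (4C−1)/(4C−4) + 0.615/C = 40.633/37.633 + 0.0591 = 1.1388
τ_max = K·8FD/(πd³) → F_max = τ_allow·πd³/(8DK)
F_max = 870·π·4.9³/(8·51.0·1.1388) = 3.2156e+05/464.63 = 692.07 N

692 N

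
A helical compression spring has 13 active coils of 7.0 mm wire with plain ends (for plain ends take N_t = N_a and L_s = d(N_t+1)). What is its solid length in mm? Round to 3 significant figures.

98.0 mm

plain ends: N_t = N_a = 13
L_s = d·(N_t+1) = 7.0 × 14 = 98 mm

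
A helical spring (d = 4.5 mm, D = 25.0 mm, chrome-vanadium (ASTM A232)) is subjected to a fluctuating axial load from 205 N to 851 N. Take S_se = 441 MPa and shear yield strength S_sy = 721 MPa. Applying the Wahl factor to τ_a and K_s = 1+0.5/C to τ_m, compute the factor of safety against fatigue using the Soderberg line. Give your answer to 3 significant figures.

0.826

C = D/d = 25.0/4.5 = 5.5556; K_W = (4C−1)/(4C−4)+0.615/C = 1.2753; K_s = 1+0.5/C = 1.0900
F_a = (F_max−F_min)/2 = 323 N; F_m = (F_max+F_min)/2 = 528 N
τ_a = K_W·8F_aD/(πd³) = 1.2753 × 225.66 = 287.79 MPa
τ_m = K_s·8F_mD/(πd³) = 1.0900 × 368.87 = 402.07 MPa
Soderberg: 1/n_f = τ_a/S_se + τ_m/S_sy = 287.79/441 + 402.07/721 = 0.65258 + 0.55766 = 1.2102
n_f = 1/1.2102 = 0.8263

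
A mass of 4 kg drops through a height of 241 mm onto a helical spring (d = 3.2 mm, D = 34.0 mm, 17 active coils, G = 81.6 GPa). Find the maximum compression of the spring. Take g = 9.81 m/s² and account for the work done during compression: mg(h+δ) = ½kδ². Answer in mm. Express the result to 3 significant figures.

136 mm

k = Gd⁴/(8D³N_a) = (81.6×10³)(3.2⁴)/(8·34.0³·17) = 1.6007 N/mm
W = mg = 4 × 9.81 = 39.24 N
½kδ² − Wδ − Wh = 0 → δ = (W + √(W² + 2kWh))/k
δ = (39.24 + √(1539.8 + 30275.4))/1.6007 = (39.24 + 178.37)/1.6007 = 135.94 mm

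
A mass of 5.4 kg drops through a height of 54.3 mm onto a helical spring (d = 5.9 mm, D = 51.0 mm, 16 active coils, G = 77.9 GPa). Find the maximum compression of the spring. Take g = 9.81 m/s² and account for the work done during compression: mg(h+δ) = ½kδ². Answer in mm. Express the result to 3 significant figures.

43.1 mm

k = Gd⁴/(8D³N_a) = (77.9×10³)(5.9⁴)/(8·51.0³·16) = 5.5594 N/mm
W = mg = 5.4 × 9.81 = 52.974 N
½kδ² − Wδ − Wh = 0 → δ = (W + √(W² + 2kWh))/k
δ = (52.974 + √(2806.2 + 31982.9))/5.5594 = (52.974 + 186.52)/5.5594 = 43.079 mm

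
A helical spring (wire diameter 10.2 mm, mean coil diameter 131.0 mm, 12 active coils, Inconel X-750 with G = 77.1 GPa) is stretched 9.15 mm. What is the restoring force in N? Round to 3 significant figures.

k = Gd⁴/(8D³N_a) = (77.1×10³)(10.2⁴)/(8·131.0³·12) = 3.867 N/mm
F = k·δ = 3.867 × 9.15 = 35.383 N

35.4 N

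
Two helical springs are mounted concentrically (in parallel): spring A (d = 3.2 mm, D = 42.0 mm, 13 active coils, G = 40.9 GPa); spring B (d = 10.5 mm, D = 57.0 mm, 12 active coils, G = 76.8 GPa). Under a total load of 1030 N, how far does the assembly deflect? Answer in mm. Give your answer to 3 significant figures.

k_A = Gd⁴/(8D³N_a) = (40.9×10³)(3.2⁴)/(8·42.0³·13) = 0.5566 N/mm
k_B = Gd⁴/(8D³N_a) = (76.8×10³)(10.5⁴)/(8·57.0³·12) = 52.508 N/mm
Parallel: k_eq = 0.5566 + 52.508 = 53.064 N/mm
δ = F/k_eq = 1030/53.064 = 19.41 mm

19.4 mm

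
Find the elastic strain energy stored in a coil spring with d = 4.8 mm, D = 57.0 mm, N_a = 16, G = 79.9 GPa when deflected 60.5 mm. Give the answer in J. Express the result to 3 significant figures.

k = Gd⁴/(8D³N_a) = (79.9×10³)(4.8⁴)/(8·57.0³·16) = 1.7893 N/mm
U = ½kδ² = 0.5 × 1.7893 × 60.5² = 3274.6 N·mm = 3.2746 J

3.27 J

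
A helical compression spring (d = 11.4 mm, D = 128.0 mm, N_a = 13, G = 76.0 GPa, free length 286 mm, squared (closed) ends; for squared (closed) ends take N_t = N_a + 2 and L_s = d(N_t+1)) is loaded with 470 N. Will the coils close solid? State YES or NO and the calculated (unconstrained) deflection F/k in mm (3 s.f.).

k = Gd⁴/(8D³N_a) = (76.0×10³)(11.4⁴)/(8·128.0³·13) = 5.8853 N/mm
N_t = 15; L_s = 11.4·16 = 182.4 mm; δ_solid = L₀ − L_s = 286 − 182.4 = 103.6 mm
δ = F/k = 470/5.8853 = 79.86 mm
δ < δ_solid → spring does not go solid

NO, δ = 79.9 mm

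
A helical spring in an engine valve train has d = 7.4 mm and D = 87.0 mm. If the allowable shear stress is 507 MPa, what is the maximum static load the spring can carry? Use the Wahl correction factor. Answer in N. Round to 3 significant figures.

826 N

C = D/d = 87.0/7.4 = 11.7568
K_W = (4C−1)/(4C−4) + 0.615/C = 46.027/43.027 + 0.0523 = 1.1220
τ_max = K·8FD/(πd³) → F_max = τ_allow·πd³/(8DK)
F_max = 507·π·7.4³/(8·87.0·1.1220) = 6.4544e+05/780.94 = 826.49 N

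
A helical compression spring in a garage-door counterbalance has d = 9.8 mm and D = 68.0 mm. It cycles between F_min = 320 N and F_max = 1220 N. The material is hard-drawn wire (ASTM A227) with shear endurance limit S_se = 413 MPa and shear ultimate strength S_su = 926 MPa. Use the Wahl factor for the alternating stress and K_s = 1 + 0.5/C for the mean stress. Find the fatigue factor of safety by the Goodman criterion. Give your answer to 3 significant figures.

2.45

C = D/d = 68.0/9.8 = 6.9388; K_W = (4C−1)/(4C−4)+0.615/C = 1.2149; K_s = 1+0.5/C = 1.0721
F_a = (F_max−F_min)/2 = 450 N; F_m = (F_max+F_min)/2 = 770 N
τ_a = K_W·8F_aD/(πd³) = 1.2149 × 82.791 = 100.58 MPa
τ_m = K_s·8F_mD/(πd³) = 1.0721 × 141.66 = 151.87 MPa
Goodman: 1/n_f = τ_a/S_se + τ_m/S_su = 100.58/413 + 151.87/926 = 0.24355 + 0.16401 = 0.40756
n_f = 1/0.40756 = 2.454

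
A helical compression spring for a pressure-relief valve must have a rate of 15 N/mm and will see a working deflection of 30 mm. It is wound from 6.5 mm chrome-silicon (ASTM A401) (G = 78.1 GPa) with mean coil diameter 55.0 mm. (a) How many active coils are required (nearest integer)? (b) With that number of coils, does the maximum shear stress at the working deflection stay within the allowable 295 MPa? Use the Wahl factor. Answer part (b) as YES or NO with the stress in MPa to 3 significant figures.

(a) 7 coils; (b) YES, τ_max = 269 MPa

N_a = Gd⁴/(8D³k) = (78.1×10³)(6.5⁴)/(8·55.0³·15) = 6.983 → N_a = 7
Actual rate k = Gd⁴/(8D³·7) = 14.963 N/mm
Working load F = kδ = 14.963·30 = 448.9 N
C = 55.0/6.5 = 8.4615; K_W = (4C−1)/(4C−4)+0.615/C = 1.1732
τ_max = K_W·8FD/(πd³) = 1.1732·228.94 = 268.59 MPa
τ_max ≤ 295 MPa → acceptable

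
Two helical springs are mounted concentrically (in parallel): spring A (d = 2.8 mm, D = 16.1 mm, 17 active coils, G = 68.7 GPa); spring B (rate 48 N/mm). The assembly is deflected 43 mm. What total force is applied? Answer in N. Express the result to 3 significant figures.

2380 N

k_A = Gd⁴/(8D³N_a) = (68.7×10³)(2.8⁴)/(8·16.1³·17) = 7.44 N/mm
Parallel: k_eq = 7.44 + 48 = 55.44 N/mm
F = k_eq·δ = 55.44·43 = 2383.9 N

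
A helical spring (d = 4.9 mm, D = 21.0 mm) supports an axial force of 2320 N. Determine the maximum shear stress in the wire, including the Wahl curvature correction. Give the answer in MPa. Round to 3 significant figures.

Spring index C = D/d = 21.0/4.9 = 4.2857
K_W = (4C−1)/(4C−4) + 0.615/C = 16.143/13.143 + 0.1435 = 1.3718
τ₀ = 8FD/(πd³) = 8·2320·21.0/(π·4.9³) = 389760/369.61 = 1054.5 MPa
τ_max = K·τ₀ = 1.3718 × 1054.5 = 1446.6 MPa

1450 MPa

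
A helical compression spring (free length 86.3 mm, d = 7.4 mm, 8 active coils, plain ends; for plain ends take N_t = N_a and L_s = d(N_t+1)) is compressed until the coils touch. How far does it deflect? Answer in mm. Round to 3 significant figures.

N_t = 8; L_s = 7.4·9 = 66.6 mm
δ_solid = L₀ − L_s = 86.3 − 66.6 = 19.7 mm

19.7 mm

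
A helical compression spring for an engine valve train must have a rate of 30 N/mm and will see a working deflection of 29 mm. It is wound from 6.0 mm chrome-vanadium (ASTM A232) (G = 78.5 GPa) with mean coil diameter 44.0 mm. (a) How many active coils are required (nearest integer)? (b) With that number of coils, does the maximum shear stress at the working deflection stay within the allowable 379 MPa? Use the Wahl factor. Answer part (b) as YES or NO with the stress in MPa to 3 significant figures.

(a) 5 coils; (b) NO, τ_max = 540 MPa

N_a = Gd⁴/(8D³k) = (78.5×10³)(6.0⁴)/(8·44.0³·30) = 4.976 → N_a = 5
Actual rate k = Gd⁴/(8D³·5) = 29.858 N/mm
Working load F = kδ = 29.858·29 = 865.87 N
C = 44.0/6.0 = 7.3333; K_W = (4C−1)/(4C−4)+0.615/C = 1.2023
τ_max = K_W·8FD/(πd³) = 1.2023·449.15 = 540.01 MPa
τ_max > 379 MPa → exceeds allowable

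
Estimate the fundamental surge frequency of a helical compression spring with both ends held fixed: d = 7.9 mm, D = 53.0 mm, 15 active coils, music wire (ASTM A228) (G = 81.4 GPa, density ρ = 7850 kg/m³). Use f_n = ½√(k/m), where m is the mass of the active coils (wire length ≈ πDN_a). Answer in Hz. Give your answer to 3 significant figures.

k = Gd⁴/(8D³N_a) = (81.4×10³)(7.9⁴)/(8·53.0³·15) = 17.747 N/mm = 17747 N/m
Wire length L = πDN_a = π·53.0·15 = 2497.6 mm
m = ρ·(πd²/4)·L = 7850 × 49.017×10⁻⁶ m² × 2.4976 m = 0.96102 kg
f_n = ½√(k/m) = 0.5·√(17747/0.96102) = 0.5·√(18467) = 67.946 Hz

67.9 Hz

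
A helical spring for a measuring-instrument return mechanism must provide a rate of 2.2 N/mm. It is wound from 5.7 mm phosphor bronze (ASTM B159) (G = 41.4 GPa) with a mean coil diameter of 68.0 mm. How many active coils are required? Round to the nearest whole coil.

8

N_a = Gd⁴/(8D³k) = (41.4×10³ × 5.7⁴)/(8 × 68.0³ × 2.2)
    = 4.37018e+07 / 5.534e+06 = 7.897 → 8 coils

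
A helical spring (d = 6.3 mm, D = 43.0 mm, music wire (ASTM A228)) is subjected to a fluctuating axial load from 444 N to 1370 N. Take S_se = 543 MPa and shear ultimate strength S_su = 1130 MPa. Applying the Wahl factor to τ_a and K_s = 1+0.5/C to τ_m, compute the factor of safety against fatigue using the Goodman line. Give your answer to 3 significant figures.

1.20

C = D/d = 43.0/6.3 = 6.8254; K_W = (4C−1)/(4C−4)+0.615/C = 1.2189; K_s = 1+0.5/C = 1.0733
F_a = (F_max−F_min)/2 = 463 N; F_m = (F_max+F_min)/2 = 907 N
τ_a = K_W·8F_aD/(πd³) = 1.2189 × 202.75 = 247.13 MPa
τ_m = K_s·8F_mD/(πd³) = 1.0733 × 397.19 = 426.28 MPa
Goodman: 1/n_f = τ_a/S_se + τ_m/S_su = 247.13/543 + 426.28/1130 = 0.45511 + 0.37724 = 0.83235
n_f = 1/0.83235 = 1.201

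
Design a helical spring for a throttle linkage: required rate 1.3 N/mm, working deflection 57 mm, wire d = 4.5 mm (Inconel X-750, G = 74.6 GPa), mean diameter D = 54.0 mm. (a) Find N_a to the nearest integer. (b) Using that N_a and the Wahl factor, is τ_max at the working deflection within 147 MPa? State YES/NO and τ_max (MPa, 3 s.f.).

N_a = Gd⁴/(8D³k) = (74.6×10³)(4.5⁴)/(8·54.0³·1.3) = 18.68 → N_a = 19
Actual rate k = Gd⁴/(8D³·19) = 1.2781 N/mm
Working load F = kδ = 1.2781·57 = 72.852 N
C = 54.0/4.5 = 12.0000; K_W = (4C−1)/(4C−4)+0.615/C = 1.1194
τ_max = K_W·8FD/(πd³) = 1.1194·109.93 = 123.06 MPa
τ_max ≤ 147 MPa → acceptable

(a) 19 coils; (b) YES, τ_max = 123 MPa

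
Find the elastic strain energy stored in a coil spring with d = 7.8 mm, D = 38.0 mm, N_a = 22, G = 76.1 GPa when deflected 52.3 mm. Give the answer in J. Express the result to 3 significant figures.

k = Gd⁴/(8D³N_a) = (76.1×10³)(7.8⁴)/(8·38.0³·22) = 29.168 N/mm
U = ½kδ² = 0.5 × 29.168 × 52.3² = 39891 N·mm = 39.891 J

39.9 J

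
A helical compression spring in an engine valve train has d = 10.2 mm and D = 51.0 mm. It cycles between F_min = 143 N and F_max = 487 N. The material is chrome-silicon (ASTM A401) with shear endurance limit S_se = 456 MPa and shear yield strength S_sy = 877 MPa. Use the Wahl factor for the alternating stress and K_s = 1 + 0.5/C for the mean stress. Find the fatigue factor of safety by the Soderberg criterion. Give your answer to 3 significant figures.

C = D/d = 51.0/10.2 = 5.0000; K_W = (4C−1)/(4C−4)+0.615/C = 1.3105; K_s = 1+0.5/C = 1.1000
F_a = (F_max−F_min)/2 = 172 N; F_m = (F_max+F_min)/2 = 315 N
τ_a = K_W·8F_aD/(πd³) = 1.3105 × 21.049 = 27.585 MPa
τ_m = K_s·8F_mD/(πd³) = 1.1000 × 38.55 = 42.405 MPa
Soderberg: 1/n_f = τ_a/S_se + τ_m/S_sy = 27.585/456 + 42.405/877 = 0.06049 + 0.04835 = 0.10885
n_f = 1/0.10885 = 9.187

9.19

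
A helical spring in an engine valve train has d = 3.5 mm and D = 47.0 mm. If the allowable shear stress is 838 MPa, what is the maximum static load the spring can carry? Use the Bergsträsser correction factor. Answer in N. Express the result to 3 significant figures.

C = D/d = 47.0/3.5 = 13.4286
K_B = (4C+2)/(4C−3) = 55.714/50.714 = 1.0986
τ_max = K·8FD/(πd³) → F_max = τ_allow·πd³/(8DK)
F_max = 838·π·3.5³/(8·47.0·1.0986) = 1.1288e+05/413.07 = 273.26 N

273 N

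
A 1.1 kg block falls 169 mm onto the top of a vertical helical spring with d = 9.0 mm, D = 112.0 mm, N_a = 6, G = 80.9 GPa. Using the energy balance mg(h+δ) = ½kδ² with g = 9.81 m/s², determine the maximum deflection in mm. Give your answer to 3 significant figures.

k = Gd⁴/(8D³N_a) = (80.9×10³)(9.0⁴)/(8·112.0³·6) = 7.8709 N/mm
W = mg = 1.1 × 9.81 = 10.791 N
½kδ² − Wδ − Wh = 0 → δ = (W + √(W² + 2kWh))/k
δ = (10.791 + √(116.45 + 28707.9))/7.8709 = (10.791 + 169.78)/7.8709 = 22.941 mm

22.9 mm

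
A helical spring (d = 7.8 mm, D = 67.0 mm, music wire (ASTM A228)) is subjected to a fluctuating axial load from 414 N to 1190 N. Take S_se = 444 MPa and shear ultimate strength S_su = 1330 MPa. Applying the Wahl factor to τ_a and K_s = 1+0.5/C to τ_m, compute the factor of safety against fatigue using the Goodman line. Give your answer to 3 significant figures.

C = D/d = 67.0/7.8 = 8.5897; K_W = (4C−1)/(4C−4)+0.615/C = 1.1704; K_s = 1+0.5/C = 1.0582
F_a = (F_max−F_min)/2 = 388 N; F_m = (F_max+F_min)/2 = 802 N
τ_a = K_W·8F_aD/(πd³) = 1.1704 × 139.5 = 163.27 MPa
τ_m = K_s·8F_mD/(πd³) = 1.0582 × 288.34 = 305.12 MPa
Goodman: 1/n_f = τ_a/S_se + τ_m/S_su = 163.27/444 + 305.12/1330 = 0.36772 + 0.22942 = 0.59714
n_f = 1/0.59714 = 1.675

1.67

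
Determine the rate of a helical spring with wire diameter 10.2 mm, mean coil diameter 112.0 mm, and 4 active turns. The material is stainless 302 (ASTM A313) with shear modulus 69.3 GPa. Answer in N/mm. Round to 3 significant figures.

k = Gd⁴/(8D³N_a) = (69.3×10³ × 10.2⁴) / (8 × 112.0³ × 4)
  = 7.50125e+08 / 4.49577e+07 = 16.685 N/mm

16.7 N/mm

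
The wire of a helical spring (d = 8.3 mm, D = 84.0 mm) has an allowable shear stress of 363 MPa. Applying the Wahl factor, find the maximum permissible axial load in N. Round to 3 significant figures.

849 N

C = D/d = 84.0/8.3 = 10.1205
K_W = (4C−1)/(4C−4) + 0.615/C = 39.482/36.482 + 0.0608 = 1.1430
τ_max = K·8FD/(πd³) → F_max = τ_allow·πd³/(8DK)
F_max = 363·π·8.3³/(8·84.0·1.1430) = 6.5206e+05/768.1 = 848.94 N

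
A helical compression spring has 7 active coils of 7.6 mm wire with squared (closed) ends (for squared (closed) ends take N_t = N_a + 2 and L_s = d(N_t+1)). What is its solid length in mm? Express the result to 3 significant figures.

squared (closed) ends: N_t = N_a + 2 = 7 + 2 = 9
L_s = d·(N_t+1) = 7.6 × 10 = 76 mm

76.0 mm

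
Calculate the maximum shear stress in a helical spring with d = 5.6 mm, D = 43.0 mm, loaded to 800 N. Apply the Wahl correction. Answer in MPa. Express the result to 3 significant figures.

595 MPa

Spring index C = D/d = 43.0/5.6 = 7.6786
K_W = (4C−1)/(4C−4) + 0.615/C = 29.714/26.714 + 0.0801 = 1.1924
τ₀ = 8FD/(πd³) = 8·800·43.0/(π·5.6³) = 275200/551.71 = 498.81 MPa
τ_max = K·τ₀ = 1.1924 × 498.81 = 594.78 MPa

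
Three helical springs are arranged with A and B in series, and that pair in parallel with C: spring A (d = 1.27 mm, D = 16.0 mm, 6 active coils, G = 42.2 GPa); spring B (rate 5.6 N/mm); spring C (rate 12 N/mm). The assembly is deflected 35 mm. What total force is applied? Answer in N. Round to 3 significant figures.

438 N

k_A = Gd⁴/(8D³N_a) = (42.2×10³)(1.27⁴)/(8·16.0³·6) = 0.55838 N/mm
Springs A,B series: k_AB = 1/(1/0.55838+1/5.6) = 0.50775 N/mm; parallel with C: k_eq = 0.50775+12 = 12.508 N/mm
F = k_eq·δ = 12.508·35 = 437.77 N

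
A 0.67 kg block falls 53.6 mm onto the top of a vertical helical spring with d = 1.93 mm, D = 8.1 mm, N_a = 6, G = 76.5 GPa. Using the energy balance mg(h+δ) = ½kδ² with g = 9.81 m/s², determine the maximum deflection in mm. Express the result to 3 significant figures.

4.28 mm

k = Gd⁴/(8D³N_a) = (76.5×10³)(1.93⁴)/(8·8.1³·6) = 41.61 N/mm
W = mg = 0.67 × 9.81 = 6.5727 N
½kδ² − Wδ − Wh = 0 → δ = (W + √(W² + 2kWh))/k
δ = (6.5727 + √(43.2 + 29317.9))/41.61 = (6.5727 + 171.35)/41.61 = 4.276 mm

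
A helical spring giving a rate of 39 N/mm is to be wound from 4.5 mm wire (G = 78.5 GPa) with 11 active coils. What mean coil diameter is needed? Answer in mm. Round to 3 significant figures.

D = (Gd⁴/(8N_a·k))^(1/3) = (78.5×10³·4.5⁴/(8·11·39))^(1/3)
  = (9379.34)^(1/3) = 21.0891 mm

21.1 mm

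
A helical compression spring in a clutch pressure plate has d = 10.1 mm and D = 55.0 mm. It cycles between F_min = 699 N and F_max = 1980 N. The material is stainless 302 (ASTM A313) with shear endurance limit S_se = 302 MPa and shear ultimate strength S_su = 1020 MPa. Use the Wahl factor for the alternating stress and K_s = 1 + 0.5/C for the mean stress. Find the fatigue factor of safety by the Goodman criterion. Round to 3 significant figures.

C = D/d = 55.0/10.1 = 5.4455; K_W = (4C−1)/(4C−4)+0.615/C = 1.2816; K_s = 1+0.5/C = 1.0918
F_a = (F_max−F_min)/2 = 640.5 N; F_m = (F_max+F_min)/2 = 1339.5 N
τ_a = K_W·8F_aD/(πd³) = 1.2816 × 87.068 = 111.59 MPa
τ_m = K_s·8F_mD/(πd³) = 1.0918 × 182.09 = 198.81 MPa
Goodman: 1/n_f = τ_a/S_se + τ_m/S_su = 111.59/302 + 198.81/1020 = 0.36950 + 0.19491 = 0.56441
n_f = 1/0.56441 = 1.772

1.77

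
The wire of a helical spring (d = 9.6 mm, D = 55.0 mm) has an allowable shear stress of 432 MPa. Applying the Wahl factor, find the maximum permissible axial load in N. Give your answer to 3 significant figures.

C = D/d = 55.0/9.6 = 5.7292
K_W = (4C−1)/(4C−4) + 0.615/C = 21.917/18.917 + 0.1073 = 1.2659
τ_max = K·8FD/(πd³) → F_max = τ_allow·πd³/(8DK)
F_max = 432·π·9.6³/(8·55.0·1.2659) = 1.2007e+06/557.01 = 2155.7 N

2160 N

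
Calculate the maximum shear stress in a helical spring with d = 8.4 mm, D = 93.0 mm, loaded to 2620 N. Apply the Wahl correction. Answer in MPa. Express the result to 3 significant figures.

1180 MPa

Spring index C = D/d = 93.0/8.4 = 11.0714
K_W = (4C−1)/(4C−4) + 0.615/C = 43.286/40.286 + 0.0555 = 1.1300
τ₀ = 8FD/(πd³) = 8·2620·93.0/(π·8.4³) = 1.94928e+06/1862 = 1046.9 MPa
τ_max = K·τ₀ = 1.1300 × 1046.9 = 1183 MPa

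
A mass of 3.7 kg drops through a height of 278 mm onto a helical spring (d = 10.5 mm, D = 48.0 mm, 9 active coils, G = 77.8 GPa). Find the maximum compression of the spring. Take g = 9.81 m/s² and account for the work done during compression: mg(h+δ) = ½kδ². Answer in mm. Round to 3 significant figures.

13.3 mm

k = Gd⁴/(8D³N_a) = (77.8×10³)(10.5⁴)/(8·48.0³·9) = 118.76 N/mm
W = mg = 3.7 × 9.81 = 36.297 N
½kδ² − Wδ − Wh = 0 → δ = (W + √(W² + 2kWh))/k
δ = (36.297 + √(1317.5 + 2.39677e+06))/118.76 = (36.297 + 1548.6)/118.76 = 13.345 mm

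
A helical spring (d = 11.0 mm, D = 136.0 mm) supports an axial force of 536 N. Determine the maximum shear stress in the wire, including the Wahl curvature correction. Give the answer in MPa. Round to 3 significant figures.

156 MPa

Spring index C = D/d = 136.0/11.0 = 12.3636
K_W = (4C−1)/(4C−4) + 0.615/C = 48.455/45.455 + 0.0497 = 1.1157
τ₀ = 8FD/(πd³) = 8·536·136.0/(π·11.0³) = 583168/4181.5 = 139.47 MPa
τ_max = K·τ₀ = 1.1157 × 139.47 = 155.61 MPa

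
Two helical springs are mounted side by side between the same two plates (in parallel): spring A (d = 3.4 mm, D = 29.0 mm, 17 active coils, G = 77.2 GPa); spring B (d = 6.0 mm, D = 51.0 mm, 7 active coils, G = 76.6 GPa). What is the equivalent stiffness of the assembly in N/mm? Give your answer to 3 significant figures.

16.5 N/mm

k_A = Gd⁴/(8D³N_a) = (77.2×10³)(3.4⁴)/(8·29.0³·17) = 3.1103 N/mm
k_B = Gd⁴/(8D³N_a) = (76.6×10³)(6.0⁴)/(8·51.0³·7) = 13.364 N/mm
Parallel: k_eq = 3.1103 + 13.364 = 16.474 N/mm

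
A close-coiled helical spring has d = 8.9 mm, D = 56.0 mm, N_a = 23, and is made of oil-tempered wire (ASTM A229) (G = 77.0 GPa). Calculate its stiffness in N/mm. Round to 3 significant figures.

k = Gd⁴/(8D³N_a) = (77.0×10³ × 8.9⁴) / (8 × 56.0³ × 23)
  = 4.83115e+08 / 3.23133e+07 = 14.951 N/mm

15.0 N/mm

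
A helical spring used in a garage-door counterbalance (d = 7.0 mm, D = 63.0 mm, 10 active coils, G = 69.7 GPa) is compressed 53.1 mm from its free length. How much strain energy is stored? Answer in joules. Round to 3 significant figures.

k = Gd⁴/(8D³N_a) = (69.7×10³)(7.0⁴)/(8·63.0³·10) = 8.3659 N/mm
U = ½kδ² = 0.5 × 8.3659 × 53.1² = 11794 N·mm = 11.794 J

11.8 J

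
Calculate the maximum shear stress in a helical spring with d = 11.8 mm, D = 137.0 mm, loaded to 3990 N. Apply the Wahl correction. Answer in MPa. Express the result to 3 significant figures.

Spring index C = D/d = 137.0/11.8 = 11.6102
K_W = (4C−1)/(4C−4) + 0.615/C = 45.441/42.441 + 0.0530 = 1.1237
τ₀ = 8FD/(πd³) = 8·3990·137.0/(π·11.8³) = 4.37304e+06/5161.7 = 847.2 MPa
τ_max = K·τ₀ = 1.1237 × 847.2 = 951.97 MPa

952 MPa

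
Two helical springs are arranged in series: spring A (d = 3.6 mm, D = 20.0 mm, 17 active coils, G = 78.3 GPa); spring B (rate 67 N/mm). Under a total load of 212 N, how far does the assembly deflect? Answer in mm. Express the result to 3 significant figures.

20.7 mm

k_A = Gd⁴/(8D³N_a) = (78.3×10³)(3.6⁴)/(8·20.0³·17) = 12.088 N/mm
Series: 1/k_eq = 1/12.088 + 1/67 = 0.097654; k_eq = 10.24 N/mm
δ = F/k_eq = 212/10.24 = 20.703 mm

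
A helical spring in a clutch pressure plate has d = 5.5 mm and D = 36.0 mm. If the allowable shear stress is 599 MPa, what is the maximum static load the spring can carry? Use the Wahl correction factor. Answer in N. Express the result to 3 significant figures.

884 N

C = D/d = 36.0/5.5 = 6.5455
K_W = (4C−1)/(4C−4) + 0.615/C = 25.182/22.182 + 0.0940 = 1.2292
τ_max = K·8FD/(πd³) → F_max = τ_allow·πd³/(8DK)
F_max = 599·π·5.5³/(8·36.0·1.2292) = 3.1309e+05/354.01 = 884.4 N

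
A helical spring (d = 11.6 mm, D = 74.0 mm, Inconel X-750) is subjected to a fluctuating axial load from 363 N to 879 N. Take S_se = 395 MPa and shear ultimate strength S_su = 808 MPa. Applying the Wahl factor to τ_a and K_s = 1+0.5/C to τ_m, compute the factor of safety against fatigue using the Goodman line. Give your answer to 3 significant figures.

C = D/d = 74.0/11.6 = 6.3793; K_W = (4C−1)/(4C−4)+0.615/C = 1.2358; K_s = 1+0.5/C = 1.0784
F_a = (F_max−F_min)/2 = 258 N; F_m = (F_max+F_min)/2 = 621 N
τ_a = K_W·8F_aD/(πd³) = 1.2358 × 31.147 = 38.492 MPa
τ_m = K_s·8F_mD/(πd³) = 1.0784 × 74.97 = 80.846 MPa
Goodman: 1/n_f = τ_a/S_se + τ_m/S_su = 38.492/395 + 80.846/808 = 0.09745 + 0.10006 = 0.19751
n_f = 1/0.19751 = 5.063

5.06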